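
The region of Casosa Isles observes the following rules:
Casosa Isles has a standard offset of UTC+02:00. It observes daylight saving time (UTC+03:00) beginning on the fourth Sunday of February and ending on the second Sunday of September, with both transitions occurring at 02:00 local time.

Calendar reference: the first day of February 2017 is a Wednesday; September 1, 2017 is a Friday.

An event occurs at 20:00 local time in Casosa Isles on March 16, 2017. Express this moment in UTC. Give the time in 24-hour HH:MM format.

17:00

1 February 2017 is a Wednesday, so the first Sunday is February 5 and the fourth is February 26.
1 September 2017 is a Friday, so the first Sunday is September 3 and the second is September 10.
March 16, 2017 lies within the daylight-saving period (26 February – 10 September), so Casosa Isles is on daylight time, UTC+03:00.
20:00 local − 3h = 17:00 UTC.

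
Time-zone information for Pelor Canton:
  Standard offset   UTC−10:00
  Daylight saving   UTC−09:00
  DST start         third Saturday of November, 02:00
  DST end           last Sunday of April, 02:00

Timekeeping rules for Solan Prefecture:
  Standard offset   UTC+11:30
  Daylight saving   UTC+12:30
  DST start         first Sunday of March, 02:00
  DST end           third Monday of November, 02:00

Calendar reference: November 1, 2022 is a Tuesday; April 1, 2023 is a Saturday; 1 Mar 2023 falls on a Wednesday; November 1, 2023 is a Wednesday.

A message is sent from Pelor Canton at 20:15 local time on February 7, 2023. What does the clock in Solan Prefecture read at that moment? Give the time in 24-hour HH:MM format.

16:45

1 November 2022 is a Tuesday, so the first Saturday is November 5 and the third is November 19.
1 April 2023 is a Saturday, so Sundays fall on 2, 9, 16, 23, 30; the last is April 30.
Daylight saving runs 19 November 2022 – 30 April 2023; February 7, 2023 is inside that window, so Pelor Canton is at UTC−09:00.
20:15 Pelor Canton + 9h = 05:15 UTC (rolling into the next day, 8 February 2023).
1 March 2023 is a Wednesday, so the first Sunday is March 5.
1 November 2023 is a Wednesday, so the first Monday is November 6 and the third is November 20.
At the standard offset (UTC+11:30), 05:15 UTC + 11h30m = 16:45 Solan Prefecture standard time.
The standard-time date in Solan Prefecture, February 8, 2023, is outside the daylight-saving period (5 March – 20 November), so Solan Prefecture is on standard time, UTC+11:30.
05:15 UTC + 11h30m = 16:45 Solan Prefecture.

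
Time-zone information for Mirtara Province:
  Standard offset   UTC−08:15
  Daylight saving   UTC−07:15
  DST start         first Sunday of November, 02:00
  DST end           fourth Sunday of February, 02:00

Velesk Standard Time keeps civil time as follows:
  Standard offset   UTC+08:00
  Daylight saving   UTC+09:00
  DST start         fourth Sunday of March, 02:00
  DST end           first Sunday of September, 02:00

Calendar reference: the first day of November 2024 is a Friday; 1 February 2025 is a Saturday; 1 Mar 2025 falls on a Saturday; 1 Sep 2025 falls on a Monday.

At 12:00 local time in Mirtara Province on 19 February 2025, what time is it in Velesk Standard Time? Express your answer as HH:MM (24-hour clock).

03:15

1 November 2024 is a Friday, so the first Sunday is November 3.
1 February 2025 is a Saturday, so the first Sunday is February 2 and the fourth is February 23.
19 February 2025 lies within the daylight-saving period (3 November 2024 – 23 February 2025), so Mirtara Province is on daylight time, UTC−07:15.
12:00 Mirtara Province + 7h15m = 19:15 UTC.
1 March 2025 is a Saturday, so the first Sunday is March 2 and the fourth is March 23.
1 September 2025 is a Monday, so the first Sunday is September 7.
At the standard offset (UTC+08:00), 19:15 UTC + 8h = 03:15 Velesk Standard Time standard time (rolling into the next day, 20 February 2025).
The standard-time date in Velesk Standard Time, 20 February 2025, does not fall between 23 March and 7 September, so daylight saving is not in effect and Velesk Standard Time is at UTC+08:00.
19:15 UTC + 8h = 03:15 Velesk Standard Time (rolling into the next day, 20 February 2025).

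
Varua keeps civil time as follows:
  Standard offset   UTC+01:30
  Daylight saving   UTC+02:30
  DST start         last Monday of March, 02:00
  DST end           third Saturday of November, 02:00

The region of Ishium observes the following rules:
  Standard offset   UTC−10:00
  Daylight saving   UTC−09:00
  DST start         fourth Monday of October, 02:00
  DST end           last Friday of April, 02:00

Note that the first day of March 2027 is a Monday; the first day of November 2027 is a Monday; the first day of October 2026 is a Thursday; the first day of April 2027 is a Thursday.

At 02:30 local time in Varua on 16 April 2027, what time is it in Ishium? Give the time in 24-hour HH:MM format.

1 March 2027 is a Monday, so Mondays fall on 1, 8, 15, 22, 29; the last is March 29.
1 November 2027 is a Monday, so the first Saturday is November 6 and the third is November 20.
16 April 2027 lies within the daylight-saving period (29 March – 20 November), so Varua is on daylight time, UTC+02:30.
02:30 Varua − 2h30m = 00:00 UTC.
1 October 2026 is a Thursday, so the first Monday is October 5 and the fourth is October 26.
1 April 2027 is a Thursday, so Fridays fall on 2, 9, 16, 23, 30; the last is April 30.
At the standard offset (UTC−10:00), 00:00 UTC − 10h = 14:00 Ishium standard time (rolling into the previous day, 15 April 2027).
Daylight saving runs 26 October 2026 – 30 April 2027; the standard-time date in Ishium, 15 April 2027, is inside that window, so Ishium is at UTC−09:00.
00:00 UTC − 9h = 15:00 Ishium (rolling into the previous day, 15 April 2027).

15:00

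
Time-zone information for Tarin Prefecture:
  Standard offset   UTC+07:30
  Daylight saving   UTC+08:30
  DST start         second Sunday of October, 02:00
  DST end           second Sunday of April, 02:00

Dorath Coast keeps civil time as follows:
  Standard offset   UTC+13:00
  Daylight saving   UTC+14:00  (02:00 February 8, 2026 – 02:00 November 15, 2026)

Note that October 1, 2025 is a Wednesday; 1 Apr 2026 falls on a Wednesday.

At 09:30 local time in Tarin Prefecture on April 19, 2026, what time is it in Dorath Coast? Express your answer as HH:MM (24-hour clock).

1 October 2025 is a Wednesday, so the first Sunday is October 5 and the second is October 12.
1 April 2026 is a Wednesday, so the first Sunday is April 5 and the second is April 12.
Daylight saving runs 12 October 2025 – 12 April 2026; April 19, 2026 is outside that window, so Tarin Prefecture is on standard time at UTC+07:30.
09:30 Tarin Prefecture − 7h30m = 02:00 UTC.
At the standard offset (UTC+13:00), 02:00 UTC + 13h = 15:00 Dorath Coast standard time.
The standard-time date in Dorath Coast, April 19, 2026, falls between 8 February and 15 November, so daylight saving is in effect and Dorath Coast is at UTC+14:00.
02:00 UTC + 14h = 16:00 Dorath Coast.

16:00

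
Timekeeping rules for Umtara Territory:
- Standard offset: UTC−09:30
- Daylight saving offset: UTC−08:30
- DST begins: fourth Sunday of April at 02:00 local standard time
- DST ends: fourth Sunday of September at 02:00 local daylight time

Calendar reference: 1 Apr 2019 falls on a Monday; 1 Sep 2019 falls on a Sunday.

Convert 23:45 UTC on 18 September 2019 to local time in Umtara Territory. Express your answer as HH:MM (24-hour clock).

1 April 2019 is a Monday, so the first Sunday is April 7 and the fourth is April 28.
1 September 2019 is a Sunday, so the first Sunday is September 1 and the fourth is September 22.
At the standard offset (UTC−09:30), 23:45 UTC − 9h30m = 14:15 Umtara Territory standard time.
The standard-time date in Umtara Territory, 18 September 2019, falls between 28 April and 22 September, so daylight saving is in effect and Umtara Territory is at UTC−08:30.
23:45 UTC − 8h30m = 15:15 local.

15:15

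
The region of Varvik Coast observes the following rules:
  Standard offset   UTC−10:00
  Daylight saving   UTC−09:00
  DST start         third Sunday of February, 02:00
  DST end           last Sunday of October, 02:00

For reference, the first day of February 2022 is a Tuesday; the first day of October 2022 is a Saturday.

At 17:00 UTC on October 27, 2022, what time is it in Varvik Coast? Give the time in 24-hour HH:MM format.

1 February 2022 is a Tuesday, so the first Sunday is February 6 and the third is February 20.
1 October 2022 is a Saturday, so Sundays fall on 2, 9, 16, 23, 30; the last is October 30.
At the standard offset (UTC−10:00), 17:00 UTC − 10h = 07:00 Varvik Coast standard time.
The standard-time date in Varvik Coast, October 27, 2022, lies within the daylight-saving period (20 February – 30 October), so Varvik Coast is on daylight time, UTC−09:00.
17:00 UTC − 9h = 08:00 local.

08:00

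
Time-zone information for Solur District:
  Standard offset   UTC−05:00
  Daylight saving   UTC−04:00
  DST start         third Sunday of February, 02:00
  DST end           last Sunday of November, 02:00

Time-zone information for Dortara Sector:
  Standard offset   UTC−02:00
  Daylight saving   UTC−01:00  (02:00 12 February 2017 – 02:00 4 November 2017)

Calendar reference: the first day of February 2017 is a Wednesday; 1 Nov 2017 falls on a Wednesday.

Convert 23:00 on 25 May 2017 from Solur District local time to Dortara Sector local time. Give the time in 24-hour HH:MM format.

02:00

1 February 2017 is a Wednesday, so the first Sunday is February 5 and the third is February 19.
1 November 2017 is a Wednesday, so Sundays fall on 5, 12, 19, 26; the last is November 26.
25 May 2017 lies within the daylight-saving period (19 February – 26 November), so Solur District is on daylight time, UTC−04:00.
23:00 Solur District + 4h = 03:00 UTC (rolling into the next day, 26 May 2017).
At the standard offset (UTC−02:00), 03:00 UTC − 2h = 01:00 Dortara Sector standard time.
The standard-time date in Dortara Sector, 26 May 2017, falls between 12 February and 4 November, so daylight saving is in effect and Dortara Sector is at UTC−01:00.
03:00 UTC − 1h = 02:00 Dortara Sector.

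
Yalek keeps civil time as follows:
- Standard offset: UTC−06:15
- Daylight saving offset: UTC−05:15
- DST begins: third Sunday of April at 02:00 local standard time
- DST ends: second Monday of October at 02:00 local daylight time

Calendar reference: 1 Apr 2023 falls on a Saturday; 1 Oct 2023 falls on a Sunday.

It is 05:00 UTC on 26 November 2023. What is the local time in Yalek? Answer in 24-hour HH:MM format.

1 April 2023 is a Saturday, so the first Sunday is April 2 and the third is April 16.
1 October 2023 is a Sunday, so the first Monday is October 2 and the second is October 9.
At the standard offset (UTC−06:15), 05:00 UTC − 6h15m = 22:45 Yalek standard time (rolling into the previous day, 25 November 2023).
The standard-time date in Yalek, 25 November 2023, does not fall between 16 April and 9 October, so daylight saving is not in effect and Yalek is at UTC−06:15.
05:00 UTC − 6h15m = 22:45 local (rolling into the previous day, 25 November 2023).

22:45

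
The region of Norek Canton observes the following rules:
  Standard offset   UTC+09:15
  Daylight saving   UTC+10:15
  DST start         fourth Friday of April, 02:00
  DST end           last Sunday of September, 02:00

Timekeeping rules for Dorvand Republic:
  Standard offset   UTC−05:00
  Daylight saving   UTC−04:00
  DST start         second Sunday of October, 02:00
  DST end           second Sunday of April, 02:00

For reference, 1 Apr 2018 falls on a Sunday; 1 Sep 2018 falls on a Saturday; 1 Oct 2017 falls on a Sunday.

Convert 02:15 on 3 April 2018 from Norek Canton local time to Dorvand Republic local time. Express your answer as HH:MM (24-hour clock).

13:00

1 April 2018 is a Sunday, so the first Friday is April 6 and the fourth is April 27.
1 September 2018 is a Saturday, so Sundays fall on 2, 9, 16, 23, 30; the last is September 30.
Daylight saving runs 27 April – 30 September; 3 April 2018 is outside that window, so Norek Canton is on standard time at UTC+09:15.
02:15 Norek Canton − 9h15m = 17:00 UTC (rolling into the previous day, 2 April 2018).
1 October 2017 is a Sunday, so the first Sunday is October 1 and the second is October 8.
1 April 2018 is a Sunday, so the first Sunday is April 1 and the second is April 8.
At the standard offset (UTC−05:00), 17:00 UTC − 5h = 12:00 Dorvand Republic standard time.
The standard-time date in Dorvand Republic, 2 April 2018, lies within the daylight-saving period (8 October 2017 – 8 April 2018), so Dorvand Republic is on daylight time, UTC−04:00.
17:00 UTC − 4h = 13:00 Dorvand Republic.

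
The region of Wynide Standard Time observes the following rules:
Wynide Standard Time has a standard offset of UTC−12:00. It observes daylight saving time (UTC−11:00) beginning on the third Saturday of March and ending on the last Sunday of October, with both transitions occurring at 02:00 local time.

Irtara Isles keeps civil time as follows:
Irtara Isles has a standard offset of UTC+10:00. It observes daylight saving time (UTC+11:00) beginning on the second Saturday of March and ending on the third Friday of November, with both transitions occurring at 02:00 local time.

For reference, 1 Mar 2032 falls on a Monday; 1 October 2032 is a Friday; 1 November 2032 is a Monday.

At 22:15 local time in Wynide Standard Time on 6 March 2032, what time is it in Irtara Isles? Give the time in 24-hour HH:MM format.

20:15

1 March 2032 is a Monday, so the first Saturday is March 6 and the third is March 20.
1 October 2032 is a Friday, so Sundays fall on 3, 10, 17, 24, 31; the last is October 31.
6 March 2032 does not fall between 20 March and 31 October, so daylight saving is not in effect and Wynide Standard Time is at UTC−12:00.
22:15 Wynide Standard Time + 12h = 10:15 UTC (rolling into the next day, 7 March 2032).
1 March 2032 is a Monday, so the first Saturday is March 6 and the second is March 13.
1 November 2032 is a Monday, so the first Friday is November 5 and the third is November 19.
At the standard offset (UTC+10:00), 10:15 UTC + 10h = 20:15 Irtara Isles standard time.
The standard-time date in Irtara Isles, 7 March 2032, is outside the daylight-saving period (13 March – 19 November), so Irtara Isles is on standard time, UTC+10:00.
10:15 UTC + 10h = 20:15 Irtara Isles.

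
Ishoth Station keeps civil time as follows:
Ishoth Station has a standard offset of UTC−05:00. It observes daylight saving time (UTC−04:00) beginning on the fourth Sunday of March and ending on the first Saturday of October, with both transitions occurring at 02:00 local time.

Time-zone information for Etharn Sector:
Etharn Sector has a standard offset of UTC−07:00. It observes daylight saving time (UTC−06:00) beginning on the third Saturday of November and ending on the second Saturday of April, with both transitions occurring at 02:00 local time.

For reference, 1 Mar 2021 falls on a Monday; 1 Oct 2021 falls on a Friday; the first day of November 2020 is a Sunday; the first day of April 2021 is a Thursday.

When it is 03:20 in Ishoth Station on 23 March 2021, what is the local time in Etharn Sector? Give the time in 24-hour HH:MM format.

1 March 2021 is a Monday, so the first Sunday is March 7 and the fourth is March 28.
1 October 2021 is a Friday, so the first Saturday is October 2.
23 March 2021 does not fall between 28 March and 2 October, so daylight saving is not in effect and Ishoth Station is at UTC−05:00.
03:20 Ishoth Station + 5h = 08:20 UTC.
1 November 2020 is a Sunday, so the first Saturday is November 7 and the third is November 21.
1 April 2021 is a Thursday, so the first Saturday is April 3 and the second is April 10.
At the standard offset (UTC−07:00), 08:20 UTC − 7h = 01:20 Etharn Sector standard time.
The standard-time date in Etharn Sector, 23 March 2021, falls between 21 November 2020 and 10 April 2021, so daylight saving is in effect and Etharn Sector is at UTC−06:00.
08:20 UTC − 6h = 02:20 Etharn Sector.

02:20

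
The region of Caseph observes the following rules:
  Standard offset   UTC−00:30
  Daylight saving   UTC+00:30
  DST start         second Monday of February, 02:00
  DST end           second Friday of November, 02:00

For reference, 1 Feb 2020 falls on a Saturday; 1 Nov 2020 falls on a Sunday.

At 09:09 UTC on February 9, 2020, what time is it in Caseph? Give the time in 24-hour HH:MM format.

1 February 2020 is a Saturday, so the first Monday is February 3 and the second is February 10.
1 November 2020 is a Sunday, so the first Friday is November 6 and the second is November 13.
At the standard offset (UTC−00:30), 09:09 UTC − 0h30m = 08:39 Caseph standard time.
The standard-time date in Caseph, February 9, 2020, is outside the daylight-saving period (10 February – 13 November), so Caseph is on standard time, UTC−00:30.
09:09 UTC − 0h30m = 08:39 local.

08:39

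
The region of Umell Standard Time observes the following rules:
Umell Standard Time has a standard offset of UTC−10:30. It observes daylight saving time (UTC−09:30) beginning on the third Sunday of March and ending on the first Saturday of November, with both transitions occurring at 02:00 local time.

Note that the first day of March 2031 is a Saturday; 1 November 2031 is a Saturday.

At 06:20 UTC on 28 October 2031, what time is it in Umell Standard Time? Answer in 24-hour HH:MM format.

1 March 2031 is a Saturday, so the first Sunday is March 2 and the third is March 16.
1 November 2031 is a Saturday, so the first Saturday is November 1.
At the standard offset (UTC−10:30), 06:20 UTC − 10h30m = 19:50 Umell Standard Time standard time (rolling into the previous day, 27 October 2031).
Daylight saving runs 16 March – 1 November; the standard-time date in Umell Standard Time, 27 October 2031, is inside that window, so Umell Standard Time is at UTC−09:30.
06:20 UTC − 9h30m = 20:50 local (rolling into the previous day, 27 October 2031).

20:50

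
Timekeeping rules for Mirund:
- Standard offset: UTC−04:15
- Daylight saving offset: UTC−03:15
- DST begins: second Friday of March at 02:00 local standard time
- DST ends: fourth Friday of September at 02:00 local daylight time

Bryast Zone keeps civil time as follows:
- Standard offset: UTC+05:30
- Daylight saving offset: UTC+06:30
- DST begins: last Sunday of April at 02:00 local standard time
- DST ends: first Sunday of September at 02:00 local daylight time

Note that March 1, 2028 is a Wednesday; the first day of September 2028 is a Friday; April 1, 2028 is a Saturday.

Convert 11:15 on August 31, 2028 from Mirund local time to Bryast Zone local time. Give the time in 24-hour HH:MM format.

1 March 2028 is a Wednesday, so the first Friday is March 3 and the second is March 10.
1 September 2028 is a Friday, so the first Friday is September 1 and the fourth is September 22.
Daylight saving runs 10 March – 22 September; August 31, 2028 is inside that window, so Mirund is at UTC−03:15.
11:15 Mirund + 3h15m = 14:30 UTC.
1 April 2028 is a Saturday, so Sundays fall on 2, 9, 16, 23, 30; the last is April 30.
1 September 2028 is a Friday, so the first Sunday is September 3.
At the standard offset (UTC+05:30), 14:30 UTC + 5h30m = 20:00 Bryast Zone standard time.
The standard-time date in Bryast Zone, August 31, 2028, lies within the daylight-saving period (30 April – 3 September), so Bryast Zone is on daylight time, UTC+06:30.
14:30 UTC + 6h30m = 21:00 Bryast Zone.

21:00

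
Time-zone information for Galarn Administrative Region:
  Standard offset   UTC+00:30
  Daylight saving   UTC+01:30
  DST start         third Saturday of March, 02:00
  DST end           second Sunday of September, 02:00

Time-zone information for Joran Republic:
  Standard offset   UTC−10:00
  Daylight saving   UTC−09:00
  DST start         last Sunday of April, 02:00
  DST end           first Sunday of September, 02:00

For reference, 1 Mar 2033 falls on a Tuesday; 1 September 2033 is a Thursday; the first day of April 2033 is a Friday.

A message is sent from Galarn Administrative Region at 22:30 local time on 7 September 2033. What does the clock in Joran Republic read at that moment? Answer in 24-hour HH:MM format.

11:00

1 March 2033 is a Tuesday, so the first Saturday is March 5 and the third is March 19.
1 September 2033 is a Thursday, so the first Sunday is September 4 and the second is September 11.
7 September 2033 falls between 19 March and 11 September, so daylight saving is in effect and Galarn Administrative Region is at UTC+01:30.
22:30 Galarn Administrative Region − 1h30m = 21:00 UTC.
1 April 2033 is a Friday, so Sundays fall on 3, 10, 17, 24; the last is April 24.
1 September 2033 is a Thursday, so the first Sunday is September 4.
At the standard offset (UTC−10:00), 21:00 UTC − 10h = 11:00 Joran Republic standard time.
Daylight saving runs 24 April – 4 September; the standard-time date in Joran Republic, 7 September 2033, is outside that window, so Joran Republic is on standard time at UTC−10:00.
21:00 UTC − 10h = 11:00 Joran Republic.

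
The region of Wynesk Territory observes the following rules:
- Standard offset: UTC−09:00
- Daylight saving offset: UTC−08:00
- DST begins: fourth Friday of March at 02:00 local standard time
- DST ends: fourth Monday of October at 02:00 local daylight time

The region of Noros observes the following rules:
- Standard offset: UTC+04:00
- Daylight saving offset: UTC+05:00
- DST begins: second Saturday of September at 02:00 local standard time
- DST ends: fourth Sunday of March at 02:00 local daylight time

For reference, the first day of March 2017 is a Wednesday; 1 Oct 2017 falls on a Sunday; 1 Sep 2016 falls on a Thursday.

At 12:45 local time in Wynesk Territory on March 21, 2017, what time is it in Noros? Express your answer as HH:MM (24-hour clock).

1 March 2017 is a Wednesday, so the first Friday is March 3 and the fourth is March 24.
1 October 2017 is a Sunday, so the first Monday is October 2 and the fourth is October 23.
Daylight saving runs 24 March – 23 October; March 21, 2017 is outside that window, so Wynesk Territory is on standard time at UTC−09:00.
12:45 Wynesk Territory + 9h = 21:45 UTC.
1 September 2016 is a Thursday, so the first Saturday is September 3 and the second is September 10.
1 March 2017 is a Wednesday, so the first Sunday is March 5 and the fourth is March 26.
At the standard offset (UTC+04:00), 21:45 UTC + 4h = 01:45 Noros standard time (rolling into the next day, 22 March 2017).
The standard-time date in Noros, March 22, 2017, falls between 10 September 2016 and 26 March 2017, so daylight saving is in effect and Noros is at UTC+05:00.
21:45 UTC + 5h = 02:45 Noros (rolling into the next day, 22 March 2017).

02:45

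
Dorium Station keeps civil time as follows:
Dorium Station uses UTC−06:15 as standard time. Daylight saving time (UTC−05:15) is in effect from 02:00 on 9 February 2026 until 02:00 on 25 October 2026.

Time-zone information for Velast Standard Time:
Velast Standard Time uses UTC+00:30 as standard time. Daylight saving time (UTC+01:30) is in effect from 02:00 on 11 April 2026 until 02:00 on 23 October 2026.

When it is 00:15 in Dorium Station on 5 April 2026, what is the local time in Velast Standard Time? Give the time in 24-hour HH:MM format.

5 April 2026 falls between 9 February and 25 October, so daylight saving is in effect and Dorium Station is at UTC−05:15.
00:15 Dorium Station + 5h15m = 05:30 UTC.
At the standard offset (UTC+00:30), 05:30 UTC + 0h30m = 06:00 Velast Standard Time standard time.
Daylight saving runs 11 April – 23 October; the standard-time date in Velast Standard Time, 5 April 2026, is outside that window, so Velast Standard Time is on standard time at UTC+00:30.
05:30 UTC + 0h30m = 06:00 Velast Standard Time.

06:00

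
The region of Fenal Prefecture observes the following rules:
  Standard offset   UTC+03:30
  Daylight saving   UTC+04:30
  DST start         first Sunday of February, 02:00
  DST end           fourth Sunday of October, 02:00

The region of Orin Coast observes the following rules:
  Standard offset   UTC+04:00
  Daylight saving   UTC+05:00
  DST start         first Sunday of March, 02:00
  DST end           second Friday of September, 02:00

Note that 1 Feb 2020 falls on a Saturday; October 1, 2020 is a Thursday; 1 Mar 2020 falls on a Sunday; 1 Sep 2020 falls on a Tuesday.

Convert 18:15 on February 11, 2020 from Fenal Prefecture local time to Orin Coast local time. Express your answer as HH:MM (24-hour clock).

17:45

1 February 2020 is a Saturday, so the first Sunday is February 2.
1 October 2020 is a Thursday, so the first Sunday is October 4 and the fourth is October 25.
February 11, 2020 falls between 2 February and 25 October, so daylight saving is in effect and Fenal Prefecture is at UTC+04:30.
18:15 Fenal Prefecture − 4h30m = 13:45 UTC.
1 March 2020 is a Sunday, so the first Sunday is March 1.
1 September 2020 is a Tuesday, so the first Friday is September 4 and the second is September 11.
At the standard offset (UTC+04:00), 13:45 UTC + 4h = 17:45 Orin Coast standard time.
The standard-time date in Orin Coast, February 11, 2020, does not fall between 1 March and 11 September, so daylight saving is not in effect and Orin Coast is at UTC+04:00.
13:45 UTC + 4h = 17:45 Orin Coast.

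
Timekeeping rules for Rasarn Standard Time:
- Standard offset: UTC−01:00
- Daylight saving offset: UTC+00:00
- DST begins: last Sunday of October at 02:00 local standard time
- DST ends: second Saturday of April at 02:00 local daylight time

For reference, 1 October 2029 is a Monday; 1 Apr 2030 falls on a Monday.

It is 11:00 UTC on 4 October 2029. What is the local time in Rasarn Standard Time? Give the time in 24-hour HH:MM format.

1 October 2029 is a Monday, so Sundays fall on 7, 14, 21, 28; the last is October 28.
1 April 2030 is a Monday, so the first Saturday is April 6 and the second is April 13.
At the standard offset (UTC−01:00), 11:00 UTC − 1h = 10:00 Rasarn Standard Time standard time.
The standard-time date in Rasarn Standard Time, 4 October 2029, does not fall between 28 October 2029 and 13 April 2030, so daylight saving is not in effect and Rasarn Standard Time is at UTC−01:00.
11:00 UTC − 1h = 10:00 local.

10:00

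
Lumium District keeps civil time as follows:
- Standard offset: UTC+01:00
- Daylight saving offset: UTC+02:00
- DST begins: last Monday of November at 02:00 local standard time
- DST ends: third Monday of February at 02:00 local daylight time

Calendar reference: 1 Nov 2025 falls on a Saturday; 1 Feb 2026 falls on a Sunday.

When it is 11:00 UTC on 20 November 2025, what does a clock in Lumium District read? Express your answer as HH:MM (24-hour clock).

12:00

1 November 2025 is a Saturday, so Mondays fall on 3, 10, 17, 24; the last is November 24.
1 February 2026 is a Sunday, so the first Monday is February 2 and the third is February 16.
At the standard offset (UTC+01:00), 11:00 UTC + 1h = 12:00 Lumium District standard time.
The standard-time date in Lumium District, 20 November 2025, does not fall between 24 November 2025 and 16 February 2026, so daylight saving is not in effect and Lumium District is at UTC+01:00.
11:00 UTC + 1h = 12:00 local.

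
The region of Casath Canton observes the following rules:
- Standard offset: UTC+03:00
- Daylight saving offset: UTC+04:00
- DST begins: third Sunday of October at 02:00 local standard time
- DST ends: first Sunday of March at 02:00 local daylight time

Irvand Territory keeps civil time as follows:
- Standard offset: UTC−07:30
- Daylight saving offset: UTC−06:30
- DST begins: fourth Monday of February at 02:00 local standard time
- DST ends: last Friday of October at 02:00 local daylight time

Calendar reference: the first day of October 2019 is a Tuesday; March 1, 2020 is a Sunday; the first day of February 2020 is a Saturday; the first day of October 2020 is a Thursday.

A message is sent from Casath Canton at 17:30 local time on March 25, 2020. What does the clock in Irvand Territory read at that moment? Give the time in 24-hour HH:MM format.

08:00

1 October 2019 is a Tuesday, so the first Sunday is October 6 and the third is October 20.
1 March 2020 is a Sunday, so the first Sunday is March 1.
Daylight saving runs 20 October 2019 – 1 March 2020; March 25, 2020 is outside that window, so Casath Canton is on standard time at UTC+03:00.
17:30 Casath Canton − 3h = 14:30 UTC.
1 February 2020 is a Saturday, so the first Monday is February 3 and the fourth is February 24.
1 October 2020 is a Thursday, so Fridays fall on 2, 9, 16, 23, 30; the last is October 30.
At the standard offset (UTC−07:30), 14:30 UTC − 7h30m = 07:00 Irvand Territory standard time.
The standard-time date in Irvand Territory, March 25, 2020, falls between 24 February and 30 October, so daylight saving is in effect and Irvand Territory is at UTC−06:30.
14:30 UTC − 6h30m = 08:00 Irvand Territory.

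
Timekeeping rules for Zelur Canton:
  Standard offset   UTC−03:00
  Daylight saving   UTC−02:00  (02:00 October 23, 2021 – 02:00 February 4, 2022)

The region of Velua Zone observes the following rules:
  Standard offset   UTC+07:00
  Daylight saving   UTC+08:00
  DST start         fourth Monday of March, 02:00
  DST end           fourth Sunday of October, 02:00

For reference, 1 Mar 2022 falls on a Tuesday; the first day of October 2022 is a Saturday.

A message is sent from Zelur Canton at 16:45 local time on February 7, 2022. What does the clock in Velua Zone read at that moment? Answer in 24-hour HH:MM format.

02:45

Daylight saving runs 23 October 2021 – 4 February 2022; February 7, 2022 is outside that window, so Zelur Canton is on standard time at UTC−03:00.
16:45 Zelur Canton + 3h = 19:45 UTC.
1 March 2022 is a Tuesday, so the first Monday is March 7 and the fourth is March 28.
1 October 2022 is a Saturday, so the first Sunday is October 2 and the fourth is October 23.
At the standard offset (UTC+07:00), 19:45 UTC + 7h = 02:45 Velua Zone standard time (rolling into the next day, 8 February 2022).
The standard-time date in Velua Zone, February 8, 2022, is outside the daylight-saving period (28 March – 23 October), so Velua Zone is on standard time, UTC+07:00.
19:45 UTC + 7h = 02:45 Velua Zone (rolling into the next day, 8 February 2022).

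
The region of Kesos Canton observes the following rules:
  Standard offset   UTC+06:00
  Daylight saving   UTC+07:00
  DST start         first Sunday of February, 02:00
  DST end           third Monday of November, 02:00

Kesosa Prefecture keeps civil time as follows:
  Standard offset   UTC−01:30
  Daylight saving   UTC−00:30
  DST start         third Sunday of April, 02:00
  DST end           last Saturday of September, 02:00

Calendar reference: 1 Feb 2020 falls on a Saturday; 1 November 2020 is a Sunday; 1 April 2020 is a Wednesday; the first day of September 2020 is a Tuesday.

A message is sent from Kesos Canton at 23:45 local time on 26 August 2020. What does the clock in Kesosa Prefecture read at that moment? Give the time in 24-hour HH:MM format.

16:15

1 February 2020 is a Saturday, so the first Sunday is February 2.
1 November 2020 is a Sunday, so the first Monday is November 2 and the third is November 16.
Daylight saving runs 2 February – 16 November; 26 August 2020 is inside that window, so Kesos Canton is at UTC+07:00.
23:45 Kesos Canton − 7h = 16:45 UTC.
1 April 2020 is a Wednesday, so the first Sunday is April 5 and the third is April 19.
1 September 2020 is a Tuesday, so Saturdays fall on 5, 12, 19, 26; the last is September 26.
At the standard offset (UTC−01:30), 16:45 UTC − 1h30m = 15:15 Kesosa Prefecture standard time.
Daylight saving runs 19 April – 26 September; the standard-time date in Kesosa Prefecture, 26 August 2020, is inside that window, so Kesosa Prefecture is at UTC−00:30.
16:45 UTC − 0h30m = 16:15 Kesosa Prefecture.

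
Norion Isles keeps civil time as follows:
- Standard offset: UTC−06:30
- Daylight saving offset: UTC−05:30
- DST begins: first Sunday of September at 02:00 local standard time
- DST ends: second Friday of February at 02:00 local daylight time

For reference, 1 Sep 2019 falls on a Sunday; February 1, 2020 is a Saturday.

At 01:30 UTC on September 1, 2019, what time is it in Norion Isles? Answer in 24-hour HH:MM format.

1 September 2019 is a Sunday, so the first Sunday is September 1.
1 February 2020 is a Saturday, so the first Friday is February 7 and the second is February 14.
At the standard offset (UTC−06:30), 01:30 UTC − 6h30m = 19:00 Norion Isles standard time (rolling into the previous day, 31 August 2019).
The standard-time date in Norion Isles, August 31, 2019, does not fall between 1 September 2019 and 14 February 2020, so daylight saving is not in effect and Norion Isles is at UTC−06:30.
01:30 UTC − 6h30m = 19:00 local (rolling into the previous day, 31 August 2019).

19:00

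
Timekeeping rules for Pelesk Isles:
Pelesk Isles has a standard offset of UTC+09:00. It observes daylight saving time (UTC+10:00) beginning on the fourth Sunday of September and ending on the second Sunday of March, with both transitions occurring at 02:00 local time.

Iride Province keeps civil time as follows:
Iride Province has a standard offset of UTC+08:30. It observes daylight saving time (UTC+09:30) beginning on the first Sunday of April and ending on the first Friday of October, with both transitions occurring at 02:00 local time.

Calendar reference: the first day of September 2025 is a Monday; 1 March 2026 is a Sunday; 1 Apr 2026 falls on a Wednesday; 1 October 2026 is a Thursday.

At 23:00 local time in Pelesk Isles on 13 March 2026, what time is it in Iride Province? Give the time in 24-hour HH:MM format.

1 September 2025 is a Monday, so the first Sunday is September 7 and the fourth is September 28.
1 March 2026 is a Sunday, so the first Sunday is March 1 and the second is March 8.
13 March 2026 does not fall between 28 September 2025 and 8 March 2026, so daylight saving is not in effect and Pelesk Isles is at UTC+09:00.
23:00 Pelesk Isles − 9h = 14:00 UTC.
1 April 2026 is a Wednesday, so the first Sunday is April 5.
1 October 2026 is a Thursday, so the first Friday is October 2.
At the standard offset (UTC+08:30), 14:00 UTC + 8h30m = 22:30 Iride Province standard time.
The standard-time date in Iride Province, 13 March 2026, does not fall between 5 April and 2 October, so daylight saving is not in effect and Iride Province is at UTC+08:30.
14:00 UTC + 8h30m = 22:30 Iride Province.

22:30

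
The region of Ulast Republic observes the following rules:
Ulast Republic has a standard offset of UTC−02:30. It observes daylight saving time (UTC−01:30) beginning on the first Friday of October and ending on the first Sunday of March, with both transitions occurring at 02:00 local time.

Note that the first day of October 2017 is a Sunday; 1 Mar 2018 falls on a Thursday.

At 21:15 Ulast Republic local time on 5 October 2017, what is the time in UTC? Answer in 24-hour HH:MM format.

23:45

1 October 2017 is a Sunday, so the first Friday is October 6.
1 March 2018 is a Thursday, so the first Sunday is March 4.
5 October 2017 is outside the daylight-saving period (6 October 2017 – 4 March 2018), so Ulast Republic is on standard time, UTC−02:30.
21:15 local + 2h30m = 23:45 UTC.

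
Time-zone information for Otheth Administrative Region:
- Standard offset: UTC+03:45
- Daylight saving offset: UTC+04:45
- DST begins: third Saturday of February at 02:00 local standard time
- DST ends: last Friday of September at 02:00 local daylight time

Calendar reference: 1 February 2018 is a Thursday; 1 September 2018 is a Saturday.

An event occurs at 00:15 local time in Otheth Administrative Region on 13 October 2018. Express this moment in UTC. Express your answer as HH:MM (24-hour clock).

20:30

1 February 2018 is a Thursday, so the first Saturday is February 3 and the third is February 17.
1 September 2018 is a Saturday, so Fridays fall on 7, 14, 21, 28; the last is September 28.
Daylight saving runs 17 February – 28 September; 13 October 2018 is outside that window, so Otheth Administrative Region is on standard time at UTC+03:45.
00:15 local − 3h45m = 20:30 UTC (rolling into the previous day, 12 October 2018).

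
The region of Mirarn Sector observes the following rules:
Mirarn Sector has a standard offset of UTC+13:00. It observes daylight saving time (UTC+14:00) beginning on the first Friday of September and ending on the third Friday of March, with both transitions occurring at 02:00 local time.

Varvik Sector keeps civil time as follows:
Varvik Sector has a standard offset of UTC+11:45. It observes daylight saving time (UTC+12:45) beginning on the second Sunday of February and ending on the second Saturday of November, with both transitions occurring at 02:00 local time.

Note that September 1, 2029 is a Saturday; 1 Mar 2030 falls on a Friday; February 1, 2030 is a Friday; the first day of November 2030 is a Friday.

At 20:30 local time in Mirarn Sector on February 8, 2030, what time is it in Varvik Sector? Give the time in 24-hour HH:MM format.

18:15

1 September 2029 is a Saturday, so the first Friday is September 7.
1 March 2030 is a Friday, so the first Friday is March 1 and the third is March 15.
Daylight saving runs 7 September 2029 – 15 March 2030; February 8, 2030 is inside that window, so Mirarn Sector is at UTC+14:00.
20:30 Mirarn Sector − 14h = 06:30 UTC.
1 February 2030 is a Friday, so the first Sunday is February 3 and the second is February 10.
1 November 2030 is a Friday, so the first Saturday is November 2 and the second is November 9.
At the standard offset (UTC+11:45), 06:30 UTC + 11h45m = 18:15 Varvik Sector standard time.
Daylight saving runs 10 February – 9 November; the standard-time date in Varvik Sector, February 8, 2030, is outside that window, so Varvik Sector is on standard time at UTC+11:45.
06:30 UTC + 11h45m = 18:15 Varvik Sector.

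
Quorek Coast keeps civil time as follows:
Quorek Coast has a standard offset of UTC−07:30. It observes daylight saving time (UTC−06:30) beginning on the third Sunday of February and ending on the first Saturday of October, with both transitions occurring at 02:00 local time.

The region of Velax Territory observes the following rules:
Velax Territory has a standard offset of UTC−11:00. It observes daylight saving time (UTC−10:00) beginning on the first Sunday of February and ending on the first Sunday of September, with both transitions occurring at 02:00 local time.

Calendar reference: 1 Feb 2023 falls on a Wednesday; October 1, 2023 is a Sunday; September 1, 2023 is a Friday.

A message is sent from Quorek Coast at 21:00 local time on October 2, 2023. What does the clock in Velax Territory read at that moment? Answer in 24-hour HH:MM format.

16:30

1 February 2023 is a Wednesday, so the first Sunday is February 5 and the third is February 19.
1 October 2023 is a Sunday, so the first Saturday is October 7.
October 2, 2023 lies within the daylight-saving period (19 February – 7 October), so Quorek Coast is on daylight time, UTC−06:30.
21:00 Quorek Coast + 6h30m = 03:30 UTC (rolling into the next day, 3 October 2023).
1 February 2023 is a Wednesday, so the first Sunday is February 5.
1 September 2023 is a Friday, so the first Sunday is September 3.
At the standard offset (UTC−11:00), 03:30 UTC − 11h = 16:30 Velax Territory standard time (rolling into the previous day, 2 October 2023).
The standard-time date in Velax Territory, October 2, 2023, is outside the daylight-saving period (5 February – 3 September), so Velax Territory is on standard time, UTC−11:00.
03:30 UTC − 11h = 16:30 Velax Territory (rolling into the previous day, 2 October 2023).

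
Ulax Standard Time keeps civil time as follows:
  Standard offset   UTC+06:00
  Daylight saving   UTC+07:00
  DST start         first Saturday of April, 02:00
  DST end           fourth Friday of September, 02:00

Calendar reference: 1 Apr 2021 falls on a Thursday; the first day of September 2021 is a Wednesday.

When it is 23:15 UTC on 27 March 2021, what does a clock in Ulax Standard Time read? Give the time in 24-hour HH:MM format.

05:15

1 April 2021 is a Thursday, so the first Saturday is April 3.
1 September 2021 is a Wednesday, so the first Friday is September 3 and the fourth is September 24.
At the standard offset (UTC+06:00), 23:15 UTC + 6h = 05:15 Ulax Standard Time standard time (rolling into the next day, 28 March 2021).
The standard-time date in Ulax Standard Time, 28 March 2021, does not fall between 3 April and 24 September, so daylight saving is not in effect and Ulax Standard Time is at UTC+06:00.
23:15 UTC + 6h = 05:15 local (rolling into the next day, 28 March 2021).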